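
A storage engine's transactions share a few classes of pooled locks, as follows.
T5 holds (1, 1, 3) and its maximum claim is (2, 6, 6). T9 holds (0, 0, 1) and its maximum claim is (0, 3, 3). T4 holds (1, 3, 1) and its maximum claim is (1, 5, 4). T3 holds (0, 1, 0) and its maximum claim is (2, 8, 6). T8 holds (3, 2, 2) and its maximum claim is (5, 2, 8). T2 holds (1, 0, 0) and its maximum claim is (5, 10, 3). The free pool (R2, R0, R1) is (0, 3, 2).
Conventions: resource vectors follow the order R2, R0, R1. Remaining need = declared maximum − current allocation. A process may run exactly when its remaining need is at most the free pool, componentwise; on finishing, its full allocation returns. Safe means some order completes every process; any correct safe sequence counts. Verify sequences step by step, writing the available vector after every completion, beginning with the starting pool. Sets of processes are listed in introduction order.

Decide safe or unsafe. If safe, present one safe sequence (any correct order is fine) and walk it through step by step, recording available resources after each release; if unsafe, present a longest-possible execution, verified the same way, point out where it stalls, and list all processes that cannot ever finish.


The state is SAFE; one workable sequence: T9, T4, T5, T8, T3, T2.
Key observation: at T9 the run first touches a limit — (0, 3, 2) against (0, 3, 2), exact on a resource it actually requests.
Verifying each step:
  pool = (0, 3, 2)
  run T9 (needs (0, 3, 2), free (0, 3, 2)); after release of (0, 0, 1) the pool is (0, 3, 3)
  run T4 (needs (0, 2, 3), free (0, 3, 3)); after release of (1, 3, 1) the pool is (1, 6, 4)
  run T5 (needs (1, 5, 3), free (1, 6, 4)); after release of (1, 1, 3) the pool is (2, 7, 7)
  run T8 (needs (2, 0, 6), free (2, 7, 7)); after release of (3, 2, 2) the pool is (5, 9, 9)
  run T3 (needs (2, 7, 6), free (5, 9, 9)); after release of (0, 1, 0) the pool is (5, 10, 9)
  run T2 (needs (4, 10, 3), free (5, 10, 9)); after release of (1, 0, 0) the pool is (6, 10, 9)


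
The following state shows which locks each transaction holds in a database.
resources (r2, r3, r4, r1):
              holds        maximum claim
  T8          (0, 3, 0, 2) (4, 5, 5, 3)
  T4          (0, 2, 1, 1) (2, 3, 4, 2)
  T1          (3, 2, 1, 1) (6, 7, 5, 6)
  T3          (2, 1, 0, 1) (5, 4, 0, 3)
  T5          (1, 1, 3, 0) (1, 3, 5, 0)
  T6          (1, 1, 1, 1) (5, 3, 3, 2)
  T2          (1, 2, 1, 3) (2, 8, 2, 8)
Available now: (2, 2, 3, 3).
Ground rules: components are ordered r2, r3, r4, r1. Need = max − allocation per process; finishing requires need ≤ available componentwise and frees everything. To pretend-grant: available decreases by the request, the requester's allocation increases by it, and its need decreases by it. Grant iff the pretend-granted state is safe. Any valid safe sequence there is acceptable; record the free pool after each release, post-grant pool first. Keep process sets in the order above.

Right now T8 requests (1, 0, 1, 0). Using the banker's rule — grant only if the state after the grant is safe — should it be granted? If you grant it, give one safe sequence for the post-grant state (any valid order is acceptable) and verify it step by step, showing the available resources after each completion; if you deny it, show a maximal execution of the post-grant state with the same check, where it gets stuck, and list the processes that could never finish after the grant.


DENY. Granting would leave the state unsafe.
Key observation: after T5, T4 the pool peaks at (2, 5, 6, 4), and each blocked process is short somewhere: T8 on r2; T1 on r2, r1; T3 on r2; T6 on r2; T2 on r3, r1.
Pretend the grant happened; the run T5, T4 goes as far as possible. Walking it through:
  pool = (1, 2, 2, 3)
  run T5 (needs (0, 2, 2, 0), free (1, 2, 2, 3)); after release of (1, 1, 3, 0) the pool is (2, 3, 5, 3)
  run T4 (needs (2, 1, 3, 1), free (2, 3, 5, 3)); after release of (0, 2, 1, 1) the pool is (2, 5, 6, 4)
  T8 cannot run: need (3, 2, 4, 1) vs free (2, 5, 6, 4) (insufficient r2)
  T1 cannot run: need (3, 5, 4, 5) vs free (2, 5, 6, 4) (insufficient r2 and r1)
  T3 cannot run: need (3, 3, 0, 2) vs free (2, 5, 6, 4) (insufficient r2)
  T6 cannot run: need (4, 2, 2, 1) vs free (2, 5, 6, 4) (insufficient r2)
  T2 cannot run: need (1, 6, 1, 5) vs free (2, 5, 6, 4) (insufficient r3 and r1)
Had the request been granted, T8, T1, T3, T6 and T2 could never finish.


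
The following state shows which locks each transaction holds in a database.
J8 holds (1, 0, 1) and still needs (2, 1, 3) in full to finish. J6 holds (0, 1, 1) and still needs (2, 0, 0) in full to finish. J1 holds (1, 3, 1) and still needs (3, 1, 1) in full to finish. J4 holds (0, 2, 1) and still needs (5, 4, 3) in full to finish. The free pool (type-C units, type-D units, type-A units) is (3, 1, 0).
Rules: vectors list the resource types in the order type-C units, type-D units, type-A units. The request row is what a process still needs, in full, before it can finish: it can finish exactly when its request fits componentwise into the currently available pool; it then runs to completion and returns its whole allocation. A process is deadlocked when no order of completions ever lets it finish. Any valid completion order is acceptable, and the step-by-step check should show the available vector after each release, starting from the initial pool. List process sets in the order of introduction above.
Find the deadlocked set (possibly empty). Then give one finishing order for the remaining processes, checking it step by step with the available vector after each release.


Deadlocked set: J8 and J4.
Key observation: J6, J1 can finish, but then (4, 5, 2) is all there is, and the blocked group's type-A units demands exceed it.
One completion order for the rest: J6, J1. Step-by-step check:
  pool = (3, 1, 0)
  run J6 (needs (2, 0, 0), free (3, 1, 0)); after release of (0, 1, 1) the pool is (3, 2, 1)
  run J1 (needs (3, 1, 1), free (3, 2, 1)); after release of (1, 3, 1) the pool is (4, 5, 2)
The stuck group stays short no matter what:
  J8 cannot run: need (2, 1, 3) vs free (4, 5, 2) (insufficient type-A units)
  J4 cannot run: need (5, 4, 3) vs free (4, 5, 2) (insufficient type-C units and type-A units)


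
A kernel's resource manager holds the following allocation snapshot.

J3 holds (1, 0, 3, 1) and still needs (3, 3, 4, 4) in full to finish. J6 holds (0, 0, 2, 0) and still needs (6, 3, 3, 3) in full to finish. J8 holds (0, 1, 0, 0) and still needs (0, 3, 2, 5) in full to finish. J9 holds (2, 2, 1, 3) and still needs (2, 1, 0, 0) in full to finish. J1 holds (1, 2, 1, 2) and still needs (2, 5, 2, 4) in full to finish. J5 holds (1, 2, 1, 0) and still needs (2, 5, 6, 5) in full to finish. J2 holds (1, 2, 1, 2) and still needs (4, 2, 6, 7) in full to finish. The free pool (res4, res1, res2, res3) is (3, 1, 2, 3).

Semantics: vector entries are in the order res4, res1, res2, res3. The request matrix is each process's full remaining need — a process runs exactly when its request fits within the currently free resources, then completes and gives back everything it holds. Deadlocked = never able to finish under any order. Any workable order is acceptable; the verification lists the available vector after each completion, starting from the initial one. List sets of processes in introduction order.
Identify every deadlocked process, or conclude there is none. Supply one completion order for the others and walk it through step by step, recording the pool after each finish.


Deadlocked: J3, J6, J1, J5 and J2.
Key observation: after J9, J8 the pool peaks at (5, 4, 3, 6), and each blocked process is short somewhere: J3 on res2; J6 on res4; J1 on res1; J5 on res1, res2; J2 on res2, res3.
A valid finishing order for the others: J9, J8. Step-by-step check:
  pool = (3, 1, 2, 3)
  J9: need (2, 1, 0, 0) fits (3, 1, 2, 3); releases (2, 2, 1, 3), pool now (5, 3, 3, 6)
  J8: need (0, 3, 2, 5) fits (5, 3, 3, 6); releases (0, 1, 0, 0), pool now (5, 4, 3, 6)
The stuck group stays short no matter what:
  J3 still needs (3, 3, 4, 4) but only (5, 4, 3, 6) is free — short on res2
  J6 still needs (6, 3, 3, 3) but only (5, 4, 3, 6) is free — short on res4
  J1 still needs (2, 5, 2, 4) but only (5, 4, 3, 6) is free — short on res1
  J5 still needs (2, 5, 6, 5) but only (5, 4, 3, 6) is free — short on res1 and res2
  J2 still needs (4, 2, 6, 7) but only (5, 4, 3, 6) is free — short on res2 and res3


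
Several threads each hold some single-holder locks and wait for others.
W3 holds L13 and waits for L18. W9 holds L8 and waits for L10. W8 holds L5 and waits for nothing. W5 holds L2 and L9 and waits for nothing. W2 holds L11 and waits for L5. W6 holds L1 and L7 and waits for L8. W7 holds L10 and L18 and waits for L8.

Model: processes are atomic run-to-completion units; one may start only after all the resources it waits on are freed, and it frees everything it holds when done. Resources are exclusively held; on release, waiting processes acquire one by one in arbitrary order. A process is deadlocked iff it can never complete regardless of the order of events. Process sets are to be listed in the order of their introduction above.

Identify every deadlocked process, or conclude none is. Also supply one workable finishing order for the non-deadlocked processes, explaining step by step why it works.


The deadlocked set is W3, W9, W6 and W7.
Key observation: nobody on the ring W7 -> W9 -> W7 can start until another member finishes, which never happens; W3 and W6 wait into the deadlock from upstream.
The rest can finish in the order W8, W2, W5.
Verifying each step:
  run W8 (it waits on nothing); releases L5
  run W2 (all its waits — L5 — are resolved); releases L11
  run W5 (it waits on nothing); releases L2 and L9


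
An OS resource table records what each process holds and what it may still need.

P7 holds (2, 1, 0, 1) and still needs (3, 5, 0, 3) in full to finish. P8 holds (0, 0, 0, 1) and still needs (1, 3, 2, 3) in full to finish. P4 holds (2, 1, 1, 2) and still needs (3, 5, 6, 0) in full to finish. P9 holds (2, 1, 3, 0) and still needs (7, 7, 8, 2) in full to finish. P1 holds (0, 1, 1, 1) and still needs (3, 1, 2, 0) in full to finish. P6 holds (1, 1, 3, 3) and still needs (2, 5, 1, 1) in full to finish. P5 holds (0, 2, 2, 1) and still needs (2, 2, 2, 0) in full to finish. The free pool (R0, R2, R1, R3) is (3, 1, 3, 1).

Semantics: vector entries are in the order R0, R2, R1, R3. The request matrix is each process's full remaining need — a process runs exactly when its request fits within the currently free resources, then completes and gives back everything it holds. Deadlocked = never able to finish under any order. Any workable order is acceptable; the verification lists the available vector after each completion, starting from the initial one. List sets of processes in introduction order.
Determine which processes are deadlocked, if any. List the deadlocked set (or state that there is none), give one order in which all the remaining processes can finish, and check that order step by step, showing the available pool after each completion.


Deadlocked set: P7, P4, P9 and P6.
Key observation: P1, P5, P8 can finish, but then (3, 4, 6, 4) is all there is, and the blocked group's R2 demands exceed it.
One completion order for the rest: P1, P5, P8. Check, step by step:
  pool = (3, 1, 3, 1)
  run P1 (needs (3, 1, 2, 0), free (3, 1, 3, 1)); after release of (0, 1, 1, 1) the pool is (3, 2, 4, 2)
  run P5 (needs (2, 2, 2, 0), free (3, 2, 4, 2)); after release of (0, 2, 2, 1) the pool is (3, 4, 6, 3)
  run P8 (needs (1, 3, 2, 3), free (3, 4, 6, 3)); after release of (0, 0, 0, 1) the pool is (3, 4, 6, 4)
None of the blocked processes ever fits:
  P7 still needs (3, 5, 0, 3) but only (3, 4, 6, 4) is free — short on R2
  P4 still needs (3, 5, 6, 0) but only (3, 4, 6, 4) is free — short on R2
  P9 still needs (7, 7, 8, 2) but only (3, 4, 6, 4) is free — short on R0, R2 and R1
  P6 still needs (2, 5, 1, 1) but only (3, 4, 6, 4) is free — short on R2


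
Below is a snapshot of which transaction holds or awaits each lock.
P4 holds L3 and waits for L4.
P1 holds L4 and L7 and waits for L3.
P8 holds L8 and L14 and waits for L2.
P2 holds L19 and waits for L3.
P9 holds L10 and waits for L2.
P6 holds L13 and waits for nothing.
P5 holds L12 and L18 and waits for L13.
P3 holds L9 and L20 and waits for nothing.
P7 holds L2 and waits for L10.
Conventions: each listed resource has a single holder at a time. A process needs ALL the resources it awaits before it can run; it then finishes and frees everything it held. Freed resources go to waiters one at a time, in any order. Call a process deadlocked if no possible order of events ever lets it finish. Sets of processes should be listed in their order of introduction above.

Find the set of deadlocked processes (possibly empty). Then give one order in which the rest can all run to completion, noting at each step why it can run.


The deadlocked set is P4, P1, P8, P2, P9 and P7.
Key observation: P4 -> P1 -> P4 is a circular wait — nothing in it can go first; P9 and P7 are caught in further circular waits and P8 and P2 wait into the deadlock from upstream.
A valid finishing order for the others: P6, P5, P3.
Walking it through:
  P6: no waits; runs immediately, freeing L13
  run P5 (all its waits — L13 — are resolved); releases L12 and L18
  P3: no waits; runs immediately, freeing L9 and L20


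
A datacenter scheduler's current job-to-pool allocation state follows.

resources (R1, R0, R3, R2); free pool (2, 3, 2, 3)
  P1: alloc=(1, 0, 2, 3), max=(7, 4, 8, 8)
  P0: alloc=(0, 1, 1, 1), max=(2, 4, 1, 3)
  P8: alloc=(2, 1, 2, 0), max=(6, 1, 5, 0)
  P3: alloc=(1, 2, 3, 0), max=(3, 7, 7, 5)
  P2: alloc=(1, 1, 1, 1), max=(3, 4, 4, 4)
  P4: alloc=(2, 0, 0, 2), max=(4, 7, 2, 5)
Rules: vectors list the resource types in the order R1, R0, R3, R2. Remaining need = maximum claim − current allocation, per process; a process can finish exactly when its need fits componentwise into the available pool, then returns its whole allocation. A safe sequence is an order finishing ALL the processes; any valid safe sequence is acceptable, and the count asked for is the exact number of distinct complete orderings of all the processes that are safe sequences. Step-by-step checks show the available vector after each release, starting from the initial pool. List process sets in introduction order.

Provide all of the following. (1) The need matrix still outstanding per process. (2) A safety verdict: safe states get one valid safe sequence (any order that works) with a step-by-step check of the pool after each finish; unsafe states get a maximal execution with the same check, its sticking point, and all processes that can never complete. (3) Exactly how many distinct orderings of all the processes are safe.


(1) Remaining need (order R1, R0, R3, R2):
  P1: (6, 4, 6, 5)
  P0: (2, 3, 0, 2)
  P8: (4, 0, 3, 0)
  P3: (2, 5, 4, 5)
  P2: (2, 3, 3, 3)
  P4: (2, 7, 2, 3)
(2) The state is SAFE; one workable sequence: P0, P2, P3, P8, P1, P4.
Key observation: the first exact fit in this order is P0 — it needs (2, 3, 0, 2) with (2, 3, 2, 3) free, meeting a requested resource to the last unit.
Step-by-step check:
  pool = (2, 3, 2, 3)
  P0: need (2, 3, 0, 2) fits (2, 3, 2, 3); releases (0, 1, 1, 1), pool now (2, 4, 3, 4)
  P2: need (2, 3, 3, 3) fits (2, 4, 3, 4); releases (1, 1, 1, 1), pool now (3, 5, 4, 5)
  P3: need (2, 5, 4, 5) fits (3, 5, 4, 5); releases (1, 2, 3, 0), pool now (4, 7, 7, 5)
  P8: need (4, 0, 3, 0) fits (4, 7, 7, 5); releases (2, 1, 2, 0), pool now (6, 8, 9, 5)
  P1: need (6, 4, 6, 5) fits (6, 8, 9, 5); releases (1, 0, 2, 3), pool now (7, 8, 11, 8)
  P4: need (2, 7, 2, 3) fits (7, 8, 11, 8); releases (2, 0, 0, 2), pool now (9, 8, 11, 10)
(3) Exactly 4 of the possible complete orderings are safe sequences.


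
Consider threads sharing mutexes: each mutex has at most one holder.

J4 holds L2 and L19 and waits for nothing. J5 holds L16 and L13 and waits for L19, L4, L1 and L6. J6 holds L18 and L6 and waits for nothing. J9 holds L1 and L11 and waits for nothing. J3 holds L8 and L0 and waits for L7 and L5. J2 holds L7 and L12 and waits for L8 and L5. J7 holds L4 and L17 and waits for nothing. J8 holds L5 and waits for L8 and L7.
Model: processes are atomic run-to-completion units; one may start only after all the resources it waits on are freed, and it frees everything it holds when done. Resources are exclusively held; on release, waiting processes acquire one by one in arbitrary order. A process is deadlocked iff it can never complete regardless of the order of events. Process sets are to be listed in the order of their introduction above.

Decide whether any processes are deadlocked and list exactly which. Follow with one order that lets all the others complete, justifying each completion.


Deadlocked set: J3, J2 and J8.
Key observation: the cycle J3 -> J2 -> J3 can never break — each member waits on the next; J8 is caught in further circular waits.
One completion order for the rest: J9, J6, J4, J7, J5.
Check, step by step:
  J9: no waits; runs immediately, freeing L1 and L11
  J6: no waits; runs immediately, freeing L18 and L6
  J4: no waits; runs immediately, freeing L2 and L19
  J7: no waits; runs immediately, freeing L4 and L17
  J5 waits on L19, L4, L1 and L6 — all released -> runs and releases L16 and L13


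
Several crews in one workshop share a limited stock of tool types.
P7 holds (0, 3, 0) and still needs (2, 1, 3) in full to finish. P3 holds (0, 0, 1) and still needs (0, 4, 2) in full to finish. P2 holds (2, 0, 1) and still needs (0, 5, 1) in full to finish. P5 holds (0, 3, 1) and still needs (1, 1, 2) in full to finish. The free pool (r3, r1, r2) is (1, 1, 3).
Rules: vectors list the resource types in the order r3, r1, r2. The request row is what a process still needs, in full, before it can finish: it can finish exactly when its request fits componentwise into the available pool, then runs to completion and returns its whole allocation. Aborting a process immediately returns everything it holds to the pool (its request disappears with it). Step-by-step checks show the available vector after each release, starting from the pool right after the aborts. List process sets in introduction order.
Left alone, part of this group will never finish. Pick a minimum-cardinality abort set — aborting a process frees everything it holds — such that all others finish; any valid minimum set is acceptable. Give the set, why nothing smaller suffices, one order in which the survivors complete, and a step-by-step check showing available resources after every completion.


Minimum abort set: P2.
Key observation: no ordering could ever have run P7 before the abort of P2; with (2, 0, 1) back in the pool it fits at step 2.
Minimality: the empty abort set fails — the state is deadlocked as it stands.
The survivors complete as P5, P7, P3. Verifying each step (starting from the post-abort pool):
  pool = (3, 1, 4)
  run P5 (needs (1, 1, 2), free (3, 1, 4)); after release of (0, 3, 1) the pool is (3, 4, 5)
  run P7 (needs (2, 1, 3), free (3, 4, 5)); after release of (0, 3, 0) the pool is (3, 7, 5)
  run P3 (needs (0, 4, 2), free (3, 7, 5)); after release of (0, 0, 1) the pool is (3, 7, 6)


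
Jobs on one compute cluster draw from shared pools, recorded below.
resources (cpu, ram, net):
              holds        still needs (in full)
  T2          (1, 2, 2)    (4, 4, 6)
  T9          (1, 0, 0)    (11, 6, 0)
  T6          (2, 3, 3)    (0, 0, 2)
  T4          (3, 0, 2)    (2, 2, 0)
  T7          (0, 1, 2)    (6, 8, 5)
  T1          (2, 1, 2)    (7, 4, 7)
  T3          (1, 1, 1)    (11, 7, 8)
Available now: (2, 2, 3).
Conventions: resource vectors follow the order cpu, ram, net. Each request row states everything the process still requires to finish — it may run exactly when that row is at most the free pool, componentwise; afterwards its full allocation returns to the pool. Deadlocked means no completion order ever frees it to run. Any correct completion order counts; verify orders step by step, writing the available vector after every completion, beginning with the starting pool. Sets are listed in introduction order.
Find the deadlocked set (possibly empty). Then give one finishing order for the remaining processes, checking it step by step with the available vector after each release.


The deadlocked set is T9 and T3.
Key observation: the wall is cpu: completing T6, T2, T4, T1, T7 brings the pool only to (10, 9, 14), and all the rest need more.
A valid finishing order for the others: T6, T2, T4, T1, T7. Walking it through:
  pool = (2, 2, 3)
  T6 needs (0, 0, 2) <= (2, 2, 3) -> finishes; pool += (2, 3, 3) = (4, 5, 6)
  T2 needs (4, 4, 6) <= (4, 5, 6) -> finishes; pool += (1, 2, 2) = (5, 7, 8)
  T4 needs (2, 2, 0) <= (5, 7, 8) -> finishes; pool += (3, 0, 2) = (8, 7, 10)
  T1 needs (7, 4, 7) <= (8, 7, 10) -> finishes; pool += (2, 1, 2) = (10, 8, 12)
  T7 needs (6, 8, 5) <= (10, 8, 12) -> finishes; pool += (0, 1, 2) = (10, 9, 14)
None of the blocked processes ever fits:
  blocked: T9 wants (11, 6, 0), pool (10, 9, 14) — not enough cpu
  blocked: T3 wants (11, 7, 8), pool (10, 9, 14) — not enough cpu


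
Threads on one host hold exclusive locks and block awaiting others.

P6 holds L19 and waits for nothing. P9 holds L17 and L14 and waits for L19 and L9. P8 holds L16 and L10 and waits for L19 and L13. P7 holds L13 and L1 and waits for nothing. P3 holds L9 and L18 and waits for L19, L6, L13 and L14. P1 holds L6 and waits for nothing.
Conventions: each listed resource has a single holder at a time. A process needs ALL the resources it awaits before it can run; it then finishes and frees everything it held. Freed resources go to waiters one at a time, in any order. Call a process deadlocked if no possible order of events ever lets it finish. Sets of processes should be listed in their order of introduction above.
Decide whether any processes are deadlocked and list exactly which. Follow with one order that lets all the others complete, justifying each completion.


Deadlocked set: P9 and P3.
Key observation: the wait chain closes on itself along P9 -> P3 -> P9; no other process is dragged down with it.
The rest can finish in the order P7, P1, P6, P8.
Walking it through:
  P7 waits on nothing -> runs at once and releases L13 and L1
  P1 waits on nothing -> runs at once and releases L6
  P6 waits on nothing -> runs at once and releases L19
  P8: everything it awaited (L19 and L13) is free; runs, freeing L16 and L10


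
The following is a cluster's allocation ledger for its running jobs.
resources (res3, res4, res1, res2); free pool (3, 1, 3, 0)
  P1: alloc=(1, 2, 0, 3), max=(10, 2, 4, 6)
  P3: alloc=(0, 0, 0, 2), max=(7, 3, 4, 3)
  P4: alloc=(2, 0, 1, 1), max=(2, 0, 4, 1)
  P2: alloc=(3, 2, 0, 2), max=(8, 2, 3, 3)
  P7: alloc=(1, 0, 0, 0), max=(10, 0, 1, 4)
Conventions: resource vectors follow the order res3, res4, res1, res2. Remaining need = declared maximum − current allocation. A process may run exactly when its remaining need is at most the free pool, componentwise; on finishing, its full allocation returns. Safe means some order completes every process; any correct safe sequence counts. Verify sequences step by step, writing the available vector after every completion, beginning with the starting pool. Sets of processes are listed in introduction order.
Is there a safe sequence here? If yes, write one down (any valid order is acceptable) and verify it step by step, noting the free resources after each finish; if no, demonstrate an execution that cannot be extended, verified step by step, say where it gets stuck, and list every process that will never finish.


The state is UNSAFE.
Key observation: after P4, P2, P3 complete, (8, 3, 4, 5) is the best the pool ever gets, yet each leftover process wants more res3.
Going as far as possible: P4, P2, P3; after that, nothing fits. Check, step by step:
  pool = (3, 1, 3, 0)
  run P4 (needs (0, 0, 3, 0), free (3, 1, 3, 0)); after release of (2, 0, 1, 1) the pool is (5, 1, 4, 1)
  run P2 (needs (5, 0, 3, 1), free (5, 1, 4, 1)); after release of (3, 2, 0, 2) the pool is (8, 3, 4, 3)
  run P3 (needs (7, 3, 4, 1), free (8, 3, 4, 3)); after release of (0, 0, 0, 2) the pool is (8, 3, 4, 5)
  blocked: P1 wants (9, 0, 4, 3), pool (8, 3, 4, 5) — not enough res3
  blocked: P7 wants (9, 0, 1, 4), pool (8, 3, 4, 5) — not enough res3
Processes that can never finish: P1 and P7.


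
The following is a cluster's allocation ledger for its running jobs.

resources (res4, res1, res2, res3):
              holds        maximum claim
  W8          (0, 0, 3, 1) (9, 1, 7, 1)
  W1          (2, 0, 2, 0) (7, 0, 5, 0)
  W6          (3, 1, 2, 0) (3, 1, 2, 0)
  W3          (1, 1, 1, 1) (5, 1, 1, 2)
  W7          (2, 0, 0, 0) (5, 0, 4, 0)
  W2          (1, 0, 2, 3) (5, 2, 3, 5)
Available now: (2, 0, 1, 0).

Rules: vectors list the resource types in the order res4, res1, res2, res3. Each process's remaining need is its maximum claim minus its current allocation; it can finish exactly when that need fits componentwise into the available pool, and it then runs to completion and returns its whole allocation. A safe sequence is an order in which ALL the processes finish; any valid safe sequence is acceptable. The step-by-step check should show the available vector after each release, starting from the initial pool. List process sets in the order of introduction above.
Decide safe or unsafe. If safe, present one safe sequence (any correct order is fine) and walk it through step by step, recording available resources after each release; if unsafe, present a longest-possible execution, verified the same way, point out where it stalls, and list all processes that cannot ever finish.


SAFE — a valid safe sequence is W6, W1, W7, W8, W3, W2.
Key observation: at W1 the run first touches a limit — (5, 0, 3, 0) against (5, 1, 3, 0), exact on a resource it actually requests.
Walking it through:
  pool = (2, 0, 1, 0)
  W6: need (0, 0, 0, 0) fits (2, 0, 1, 0); releases (3, 1, 2, 0), pool now (5, 1, 3, 0)
  W1: need (5, 0, 3, 0) fits (5, 1, 3, 0); releases (2, 0, 2, 0), pool now (7, 1, 5, 0)
  W7: need (3, 0, 4, 0) fits (7, 1, 5, 0); releases (2, 0, 0, 0), pool now (9, 1, 5, 0)
  W8: need (9, 1, 4, 0) fits (9, 1, 5, 0); releases (0, 0, 3, 1), pool now (9, 1, 8, 1)
  W3: need (4, 0, 0, 1) fits (9, 1, 8, 1); releases (1, 1, 1, 1), pool now (10, 2, 9, 2)
  W2: need (4, 2, 1, 2) fits (10, 2, 9, 2); releases (1, 0, 2, 3), pool now (11, 2, 11, 5)


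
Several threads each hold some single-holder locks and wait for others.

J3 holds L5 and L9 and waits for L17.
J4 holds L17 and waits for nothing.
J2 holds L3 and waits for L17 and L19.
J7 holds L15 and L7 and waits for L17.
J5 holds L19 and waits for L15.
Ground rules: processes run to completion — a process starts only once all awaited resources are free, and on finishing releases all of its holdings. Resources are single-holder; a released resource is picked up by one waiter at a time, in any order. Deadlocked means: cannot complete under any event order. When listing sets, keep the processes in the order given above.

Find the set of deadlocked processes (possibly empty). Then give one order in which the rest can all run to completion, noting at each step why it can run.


Nothing here is deadlocked.
Key observation: the wait relation is loop-free; peeling off processes with no waits unwinds the whole state.
A valid finishing order for the others: J4, J7, J5, J2, J3.
Check, step by step:
  J4 waits on nothing -> runs at once and releases L17
  run J7 (all its waits — L17 — are resolved); releases L15 and L7
  run J5 (all its waits — L15 — are resolved); releases L19
  run J2 (all its waits — L17 and L19 — are resolved); releases L3
  run J3 (all its waits — L17 — are resolved); releases L5 and L9


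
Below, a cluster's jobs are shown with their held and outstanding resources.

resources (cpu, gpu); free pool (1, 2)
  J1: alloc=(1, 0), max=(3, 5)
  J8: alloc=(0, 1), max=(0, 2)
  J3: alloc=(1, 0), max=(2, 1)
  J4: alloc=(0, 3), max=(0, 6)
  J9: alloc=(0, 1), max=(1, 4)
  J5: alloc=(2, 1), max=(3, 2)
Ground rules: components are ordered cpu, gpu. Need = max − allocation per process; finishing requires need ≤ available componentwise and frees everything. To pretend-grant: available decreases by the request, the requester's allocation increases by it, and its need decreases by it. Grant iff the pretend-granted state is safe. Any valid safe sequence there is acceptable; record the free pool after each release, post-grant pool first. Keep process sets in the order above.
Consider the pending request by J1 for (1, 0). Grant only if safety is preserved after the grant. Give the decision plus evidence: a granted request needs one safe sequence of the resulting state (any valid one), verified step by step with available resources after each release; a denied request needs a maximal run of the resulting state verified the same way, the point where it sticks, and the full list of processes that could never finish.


DENY: after the grant no complete ordering would exist.
Key observation: the wall is cpu: completing J8, J4 brings the pool only to (0, 6), and all the rest need more.
After a pretend grant, a maximal execution: J8, J4 — then nothing else fits. Step-by-step check:
  pool = (0, 2)
  J8: need (0, 1) fits (0, 2); releases (0, 1), pool now (0, 3)
  J4: need (0, 3) fits (0, 3); releases (0, 3), pool now (0, 6)
  blocked: J1 wants (1, 5), pool (0, 6) — not enough cpu
  blocked: J3 wants (1, 1), pool (0, 6) — not enough cpu
  blocked: J9 wants (1, 3), pool (0, 6) — not enough cpu
  blocked: J5 wants (1, 1), pool (0, 6) — not enough cpu
Post-grant, the permanently blocked set is J1, J3, J9 and J5.


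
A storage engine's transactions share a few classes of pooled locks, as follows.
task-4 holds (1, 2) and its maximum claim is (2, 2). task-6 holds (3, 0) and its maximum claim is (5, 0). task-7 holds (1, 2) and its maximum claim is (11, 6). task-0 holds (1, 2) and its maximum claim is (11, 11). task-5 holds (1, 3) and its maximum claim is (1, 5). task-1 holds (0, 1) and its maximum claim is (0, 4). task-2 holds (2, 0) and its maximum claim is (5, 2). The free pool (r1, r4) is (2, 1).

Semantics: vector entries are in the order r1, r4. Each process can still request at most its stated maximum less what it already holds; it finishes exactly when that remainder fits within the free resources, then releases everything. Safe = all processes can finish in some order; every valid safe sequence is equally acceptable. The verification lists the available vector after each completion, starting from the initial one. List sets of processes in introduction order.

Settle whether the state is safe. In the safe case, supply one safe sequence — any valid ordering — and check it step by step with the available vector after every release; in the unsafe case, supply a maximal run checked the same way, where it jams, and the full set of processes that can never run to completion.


UNSAFE — no complete ordering exists.
Key observation: r1 is the bottleneck — with task-4, task-6, task-2, task-5, task-1 done the pool holds (9, 7), short of every remaining need.
Going as far as possible: task-4, task-6, task-2, task-5, task-1; after that, nothing fits. Verifying each step:
  pool = (2, 1)
  task-4 needs (1, 0) <= (2, 1) -> finishes; pool += (1, 2) = (3, 3)
  task-6 needs (2, 0) <= (3, 3) -> finishes; pool += (3, 0) = (6, 3)
  task-2 needs (3, 2) <= (6, 3) -> finishes; pool += (2, 0) = (8, 3)
  task-5 needs (0, 2) <= (8, 3) -> finishes; pool += (1, 3) = (9, 6)
  task-1 needs (0, 3) <= (9, 6) -> finishes; pool += (0, 1) = (9, 7)
  task-7 cannot run: need (10, 4) vs free (9, 7) (insufficient r1)
  task-0 cannot run: need (10, 9) vs free (9, 7) (insufficient r1 and r4)
Processes that can never finish: task-7 and task-0.


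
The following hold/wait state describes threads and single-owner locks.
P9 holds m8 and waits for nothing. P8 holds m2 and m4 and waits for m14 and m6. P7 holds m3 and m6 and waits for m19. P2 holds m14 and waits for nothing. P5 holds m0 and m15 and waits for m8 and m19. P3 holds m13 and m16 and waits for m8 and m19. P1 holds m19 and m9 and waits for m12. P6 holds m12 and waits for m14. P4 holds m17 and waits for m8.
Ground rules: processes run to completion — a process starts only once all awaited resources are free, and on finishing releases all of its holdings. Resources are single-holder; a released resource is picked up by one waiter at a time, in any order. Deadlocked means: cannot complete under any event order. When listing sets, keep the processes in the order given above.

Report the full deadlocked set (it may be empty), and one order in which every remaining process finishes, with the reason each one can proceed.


Nothing here is deadlocked.
Key observation: although several processes wait, no cycle exists — each chain bottoms out at a free runner.
A valid finishing order for the others: P2, P9, P6, P1, P7, P4, P5, P8, P3.
Check, step by step:
  P2: no waits; runs immediately, freeing m14
  P9: no waits; runs immediately, freeing m8
  run P6 (all its waits — m14 — are resolved); releases m12
  run P1 (all its waits — m12 — are resolved); releases m19 and m9
  run P7 (all its waits — m19 — are resolved); releases m3 and m6
  run P4 (all its waits — m8 — are resolved); releases m17
  run P5 (all its waits — m8 and m19 — are resolved); releases m0 and m15
  run P8 (all its waits — m14 and m6 — are resolved); releases m2 and m4
  run P3 (all its waits — m8 and m19 — are resolved); releases m13 and m16


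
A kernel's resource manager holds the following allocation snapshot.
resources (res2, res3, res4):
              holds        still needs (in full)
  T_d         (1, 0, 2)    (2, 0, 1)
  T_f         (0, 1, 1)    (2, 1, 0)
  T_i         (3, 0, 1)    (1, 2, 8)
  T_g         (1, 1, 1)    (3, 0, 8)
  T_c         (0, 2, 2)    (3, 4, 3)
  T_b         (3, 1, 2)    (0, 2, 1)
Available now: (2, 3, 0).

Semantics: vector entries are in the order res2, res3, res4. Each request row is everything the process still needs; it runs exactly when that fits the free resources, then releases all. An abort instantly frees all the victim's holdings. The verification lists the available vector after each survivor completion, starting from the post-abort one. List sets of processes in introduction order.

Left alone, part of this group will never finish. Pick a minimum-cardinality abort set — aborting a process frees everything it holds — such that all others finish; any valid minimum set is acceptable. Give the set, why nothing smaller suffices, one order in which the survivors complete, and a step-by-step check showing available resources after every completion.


Abort T_i.
Key observation: before aborting T_i, T_g was permanently blocked — no order could ever run it; afterwards it completes at step 5.
Minimality: the empty abort set fails — the state is deadlocked as it stands.
Survivors finish in the order: T_b, T_c, T_d, T_f, T_g. Step-by-step check (pool after the aborts first):
  pool = (5, 3, 1)
  T_b: need (0, 2, 1) fits (5, 3, 1); releases (3, 1, 2), pool now (8, 4, 3)
  T_c: need (3, 4, 3) fits (8, 4, 3); releases (0, 2, 2), pool now (8, 6, 5)
  T_d: need (2, 0, 1) fits (8, 6, 5); releases (1, 0, 2), pool now (9, 6, 7)
  T_f: need (2, 1, 0) fits (9, 6, 7); releases (0, 1, 1), pool now (9, 7, 8)
  T_g: need (3, 0, 8) fits (9, 7, 8); releases (1, 1, 1), pool now (10, 8, 9)


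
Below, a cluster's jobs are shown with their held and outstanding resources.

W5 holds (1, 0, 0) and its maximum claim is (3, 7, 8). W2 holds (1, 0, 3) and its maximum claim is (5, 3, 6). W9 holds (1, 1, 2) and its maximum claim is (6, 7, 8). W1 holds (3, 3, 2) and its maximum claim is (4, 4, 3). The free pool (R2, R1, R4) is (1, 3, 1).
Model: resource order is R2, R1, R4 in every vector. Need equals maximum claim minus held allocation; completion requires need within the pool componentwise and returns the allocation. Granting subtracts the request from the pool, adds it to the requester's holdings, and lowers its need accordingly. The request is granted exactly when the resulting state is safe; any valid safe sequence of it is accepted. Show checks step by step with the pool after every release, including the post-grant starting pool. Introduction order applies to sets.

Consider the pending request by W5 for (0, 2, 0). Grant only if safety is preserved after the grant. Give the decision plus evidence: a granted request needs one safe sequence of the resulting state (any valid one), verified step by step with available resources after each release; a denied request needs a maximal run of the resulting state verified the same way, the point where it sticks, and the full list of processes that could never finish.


DENY. Granting would leave the state unsafe.
Key observation: after W1, W2 complete, (5, 4, 6) is the best the pool ever gets, yet each leftover process wants more R1.
On the post-grant state, W1, W2 is a maximal run — nothing extends it. Check, step by step:
  pool = (1, 1, 1)
  W1 needs (1, 1, 1) <= (1, 1, 1) -> finishes; pool += (3, 3, 2) = (4, 4, 3)
  W2 needs (4, 3, 3) <= (4, 4, 3) -> finishes; pool += (1, 0, 3) = (5, 4, 6)
  W5 still needs (2, 5, 8) but only (5, 4, 6) is free — short on R1 and R4
  W9 still needs (5, 6, 6) but only (5, 4, 6) is free — short on R1
Processes that could never finish after the grant: W5 and W9.


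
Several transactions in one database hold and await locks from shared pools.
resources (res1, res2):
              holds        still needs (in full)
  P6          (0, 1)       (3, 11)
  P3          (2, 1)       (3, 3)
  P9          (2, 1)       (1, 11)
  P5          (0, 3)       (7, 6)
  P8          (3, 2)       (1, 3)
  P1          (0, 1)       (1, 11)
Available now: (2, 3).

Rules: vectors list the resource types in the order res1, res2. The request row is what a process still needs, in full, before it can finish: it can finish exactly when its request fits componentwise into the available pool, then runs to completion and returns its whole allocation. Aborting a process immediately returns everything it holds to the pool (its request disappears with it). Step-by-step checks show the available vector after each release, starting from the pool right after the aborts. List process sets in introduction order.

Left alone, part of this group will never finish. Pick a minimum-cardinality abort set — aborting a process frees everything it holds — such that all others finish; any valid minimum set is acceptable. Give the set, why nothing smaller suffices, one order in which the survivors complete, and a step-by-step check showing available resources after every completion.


Abort P6 and P9.
Key observation: before aborting P6 and P9, P1 was permanently blocked — no order could ever run it; afterwards it completes at step 4.
Why nothing smaller works — every single abort fails: P6 alone leaves P9 blocked (short on res2); P3 alone leaves P6 blocked (short on res2); P9 alone leaves P6 blocked (short on res2); P5 alone leaves P6 blocked (short on res2); P8 alone leaves P6 blocked (short on res2); P1 alone leaves P6 blocked (short on res2).
One survivor order: P8, P5, P3, P1. Walking it through (post-abort pool first):
  pool = (4, 5)
  P8 needs (1, 3) <= (4, 5) -> finishes; pool += (3, 2) = (7, 7)
  P5 needs (7, 6) <= (7, 7) -> finishes; pool += (0, 3) = (7, 10)
  P3 needs (3, 3) <= (7, 10) -> finishes; pool += (2, 1) = (9, 11)
  P1 needs (1, 11) <= (9, 11) -> finishes; pool += (0, 1) = (9, 12)


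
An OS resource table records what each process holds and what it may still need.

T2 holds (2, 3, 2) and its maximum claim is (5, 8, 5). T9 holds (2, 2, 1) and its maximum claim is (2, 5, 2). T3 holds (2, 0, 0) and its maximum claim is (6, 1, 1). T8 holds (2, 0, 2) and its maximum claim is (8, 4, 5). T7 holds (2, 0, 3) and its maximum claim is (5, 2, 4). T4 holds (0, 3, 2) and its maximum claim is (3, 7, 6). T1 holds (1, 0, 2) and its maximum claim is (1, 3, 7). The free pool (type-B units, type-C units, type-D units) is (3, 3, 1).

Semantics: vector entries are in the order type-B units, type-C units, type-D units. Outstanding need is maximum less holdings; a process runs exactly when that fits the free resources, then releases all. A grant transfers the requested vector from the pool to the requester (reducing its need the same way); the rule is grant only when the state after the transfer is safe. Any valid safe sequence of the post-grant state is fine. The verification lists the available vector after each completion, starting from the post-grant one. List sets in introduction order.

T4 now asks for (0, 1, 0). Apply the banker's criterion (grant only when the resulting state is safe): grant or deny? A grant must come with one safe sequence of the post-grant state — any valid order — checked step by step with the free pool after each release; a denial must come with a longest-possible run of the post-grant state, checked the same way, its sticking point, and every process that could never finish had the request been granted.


DENY: after the grant no complete ordering would exist.
Key observation: the pool after T7, T3 is (7, 2, 4); every surviving request exceeds it in type-C units, so progress ends there.
Pretend the grant happened; the run T7, T3 goes as far as possible. Check, step by step:
  pool = (3, 2, 1)
  T7 needs (3, 2, 1) <= (3, 2, 1) -> finishes; pool += (2, 0, 3) = (5, 2, 4)
  T3 needs (4, 1, 1) <= (5, 2, 4) -> finishes; pool += (2, 0, 0) = (7, 2, 4)
  T2 cannot run: need (3, 5, 3) vs free (7, 2, 4) (insufficient type-C units)
  T9 cannot run: need (0, 3, 1) vs free (7, 2, 4) (insufficient type-C units)
  T8 cannot run: need (6, 4, 3) vs free (7, 2, 4) (insufficient type-C units)
  T4 cannot run: need (3, 3, 4) vs free (7, 2, 4) (insufficient type-C units)
  T1 cannot run: need (0, 3, 5) vs free (7, 2, 4) (insufficient type-C units and type-D units)
Processes that could never finish after the grant: T2, T9, T8, T4 and T1.
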